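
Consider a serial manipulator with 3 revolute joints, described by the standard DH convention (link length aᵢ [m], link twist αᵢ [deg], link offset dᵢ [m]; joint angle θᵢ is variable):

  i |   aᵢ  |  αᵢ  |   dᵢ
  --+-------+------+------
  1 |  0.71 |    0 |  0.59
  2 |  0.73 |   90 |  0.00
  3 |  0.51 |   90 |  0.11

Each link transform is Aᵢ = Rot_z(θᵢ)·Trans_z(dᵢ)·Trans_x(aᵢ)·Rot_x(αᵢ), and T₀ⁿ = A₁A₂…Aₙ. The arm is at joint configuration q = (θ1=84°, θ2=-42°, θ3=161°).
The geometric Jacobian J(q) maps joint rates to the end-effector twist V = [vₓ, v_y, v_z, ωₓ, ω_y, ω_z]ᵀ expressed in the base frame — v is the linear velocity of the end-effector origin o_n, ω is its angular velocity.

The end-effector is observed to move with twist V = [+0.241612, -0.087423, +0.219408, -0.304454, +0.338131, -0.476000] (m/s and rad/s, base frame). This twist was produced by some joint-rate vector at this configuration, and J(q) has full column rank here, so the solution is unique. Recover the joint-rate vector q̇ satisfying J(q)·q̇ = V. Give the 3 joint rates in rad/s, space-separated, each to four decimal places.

o_n = [0.3320, 0.7902, 0.7560]
J₁: ẑ×o_n = [-0.7902, 0.3320, 0.0000], ω = ẑ
J2: z=[0.0000, 0.0000, 1.0000] o=[0.0742, 0.7061, 0.5900] → [-0.0841, 0.2577, 0.0000, 0.0000, 0.0000, 1.0000]
J3: z=[0.6691, -0.7431, 0.0000] o=[0.6167, 1.1946, 0.5900] → [-0.1234, -0.1111, -0.4822, 0.6691, -0.7431, 0.0000]
q̇ = J⁺·V = [-0.2060, -0.2700, -0.4550]

-0.2060 -0.2700 -0.4550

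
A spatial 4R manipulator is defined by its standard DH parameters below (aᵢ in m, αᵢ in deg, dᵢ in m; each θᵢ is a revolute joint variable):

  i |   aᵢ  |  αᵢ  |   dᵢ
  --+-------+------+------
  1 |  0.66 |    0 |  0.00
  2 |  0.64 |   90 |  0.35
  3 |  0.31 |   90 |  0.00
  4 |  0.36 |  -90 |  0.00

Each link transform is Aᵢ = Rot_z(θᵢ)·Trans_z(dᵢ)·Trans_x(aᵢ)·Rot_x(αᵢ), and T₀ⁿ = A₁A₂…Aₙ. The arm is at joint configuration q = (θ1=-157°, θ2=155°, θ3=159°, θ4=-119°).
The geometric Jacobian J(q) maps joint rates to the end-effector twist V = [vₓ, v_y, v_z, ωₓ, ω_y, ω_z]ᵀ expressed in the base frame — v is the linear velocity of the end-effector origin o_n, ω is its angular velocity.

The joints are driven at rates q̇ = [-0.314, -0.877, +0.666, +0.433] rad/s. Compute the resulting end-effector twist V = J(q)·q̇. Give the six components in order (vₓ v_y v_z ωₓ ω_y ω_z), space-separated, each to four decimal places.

0.1156 -0.3525 -0.0354 0.1318 -0.6710 -0.7868

o_n = [-0.0833, 0.0389, 0.3985]
J₁: ẑ×o_n = [-0.0389, -0.0833, 0.0000], ω = ẑ
J2: z=[0.0000, 0.0000, 1.0000] o=[-0.6075, -0.2579, 0.0000] → [-0.2967, 0.5242, 0.0000, 0.0000, 0.0000, 1.0000]
J3: z=[-0.0349, -0.9994, 0.0000] o=[0.0321, -0.2802, 0.3500] → [-0.0485, 0.0017, -0.1265, -0.0349, -0.9994, 0.0000]
J4: z=[0.3581, -0.0125, 0.9336] o=[-0.2572, -0.2701, 0.4611] → [-0.2877, 0.1847, 0.1128, 0.3581, -0.0125, 0.9336]
V = J·q̇ = [0.1156, -0.3525, -0.0354, 0.1318, -0.6710, -0.7868]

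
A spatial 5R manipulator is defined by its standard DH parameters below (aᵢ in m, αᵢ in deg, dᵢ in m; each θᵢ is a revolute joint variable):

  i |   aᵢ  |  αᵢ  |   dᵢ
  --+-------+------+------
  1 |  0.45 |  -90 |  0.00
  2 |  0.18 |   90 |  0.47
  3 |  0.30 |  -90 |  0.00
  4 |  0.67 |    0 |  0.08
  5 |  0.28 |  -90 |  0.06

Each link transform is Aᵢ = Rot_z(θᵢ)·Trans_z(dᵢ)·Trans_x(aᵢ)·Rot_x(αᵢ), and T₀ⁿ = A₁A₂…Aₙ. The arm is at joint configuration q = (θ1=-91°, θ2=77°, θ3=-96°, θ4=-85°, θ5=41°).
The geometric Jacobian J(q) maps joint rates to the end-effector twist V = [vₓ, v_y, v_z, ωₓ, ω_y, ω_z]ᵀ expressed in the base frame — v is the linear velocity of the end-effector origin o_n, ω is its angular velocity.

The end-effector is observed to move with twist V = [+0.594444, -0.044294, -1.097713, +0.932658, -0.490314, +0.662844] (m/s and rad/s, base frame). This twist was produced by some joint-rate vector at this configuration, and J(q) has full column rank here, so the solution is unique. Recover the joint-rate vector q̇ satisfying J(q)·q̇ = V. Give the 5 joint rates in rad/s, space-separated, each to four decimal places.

o_n = [-0.1249, -1.3465, -0.0601]
J₁: ẑ×o_n = [1.3465, -0.1249, 0.0000], ω = ẑ
J2: z=[0.9998, -0.0175, 0.0000] o=[-0.0079, -0.4499, 0.0000] → [0.0010, 0.0601, -0.8985, 0.9998, -0.0175, 0.0000]
J3: z=[-0.0170, -0.9742, 0.2250] o=[0.4614, -0.4986, -0.1754] → [0.0785, -0.1299, -0.5567, -0.0170, -0.9742, 0.2250]
J4: z=[-0.1084, -0.2219, -0.9690] o=[0.1632, -0.4864, -0.1448] → [-0.8523, 0.2883, 0.0293, -0.1084, -0.2219, -0.9690]
J5: z=[-0.1084, -0.2219, -0.9690] o=[0.0851, -1.1520, -0.0663] → [-0.1899, 0.2042, -0.0255, -0.1084, -0.2219, -0.9690]
q̇ = J⁺·V = [0.5820, 0.9440, 0.4800, 0.3360, -0.3080]

0.5820 0.9440 0.4800 0.3360 -0.3080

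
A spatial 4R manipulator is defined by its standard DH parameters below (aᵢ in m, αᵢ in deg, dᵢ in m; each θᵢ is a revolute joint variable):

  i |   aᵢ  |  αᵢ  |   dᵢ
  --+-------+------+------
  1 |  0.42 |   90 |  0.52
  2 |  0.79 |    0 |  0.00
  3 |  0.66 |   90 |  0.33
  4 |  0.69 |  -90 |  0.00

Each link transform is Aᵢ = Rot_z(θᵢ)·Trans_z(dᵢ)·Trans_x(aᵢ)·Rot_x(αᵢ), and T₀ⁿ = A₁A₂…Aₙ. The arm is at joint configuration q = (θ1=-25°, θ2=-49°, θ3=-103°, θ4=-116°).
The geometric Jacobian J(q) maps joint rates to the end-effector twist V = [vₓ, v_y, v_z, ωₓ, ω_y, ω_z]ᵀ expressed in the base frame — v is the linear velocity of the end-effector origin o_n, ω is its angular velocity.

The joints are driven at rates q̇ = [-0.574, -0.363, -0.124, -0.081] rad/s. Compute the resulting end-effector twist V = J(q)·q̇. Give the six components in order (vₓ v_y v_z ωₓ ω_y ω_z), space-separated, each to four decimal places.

o_n = [0.6869, -0.0001, -0.2441]
J₁: ẑ×o_n = [0.0001, 0.6869, -0.0000], ω = ẑ
J2: z=[-0.4226, -0.9063, 0.0000] o=[0.3806, -0.1775, 0.5200] → [0.6925, -0.3229, 0.2026, -0.4226, -0.9063, 0.0000]
J3: z=[-0.4226, -0.9063, 0.0000] o=[0.8504, -0.3965, -0.0762] → [0.1521, -0.0709, -0.3157, -0.4226, -0.9063, 0.0000]
J4: z=[-0.4255, 0.1984, 0.8829] o=[0.1828, -0.4493, -0.3861] → [-0.3684, 0.5056, -0.2912, -0.4255, 0.1984, 0.8829]
V = J·q̇ = [-0.2405, -0.3092, -0.0108, 0.2403, 0.4253, -0.6455]

-0.2405 -0.3092 -0.0108 0.2403 0.4253 -0.6455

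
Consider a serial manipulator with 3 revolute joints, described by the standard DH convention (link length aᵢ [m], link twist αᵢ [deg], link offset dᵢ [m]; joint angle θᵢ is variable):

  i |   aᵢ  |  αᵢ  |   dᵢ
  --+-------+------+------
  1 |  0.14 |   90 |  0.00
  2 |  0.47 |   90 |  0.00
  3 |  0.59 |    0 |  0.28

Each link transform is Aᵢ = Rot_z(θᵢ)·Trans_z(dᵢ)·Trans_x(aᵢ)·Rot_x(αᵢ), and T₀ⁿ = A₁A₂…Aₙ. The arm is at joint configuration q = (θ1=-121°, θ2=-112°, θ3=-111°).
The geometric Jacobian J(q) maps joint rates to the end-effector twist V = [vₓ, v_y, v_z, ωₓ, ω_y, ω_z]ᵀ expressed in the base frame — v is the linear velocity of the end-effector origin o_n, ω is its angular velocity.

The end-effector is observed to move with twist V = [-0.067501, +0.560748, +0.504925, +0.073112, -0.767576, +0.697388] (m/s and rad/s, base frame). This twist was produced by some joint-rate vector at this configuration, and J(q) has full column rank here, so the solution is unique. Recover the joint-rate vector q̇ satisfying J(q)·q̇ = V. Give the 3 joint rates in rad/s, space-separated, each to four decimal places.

o_n = [0.5836, -0.0981, -0.1348]
J₁: ẑ×o_n = [0.0981, 0.5836, -0.0000], ω = ẑ
J2: z=[-0.8572, 0.5150, 0.0000] o=[-0.0721, -0.1200, 0.0000] → [-0.0695, -0.1156, -0.3565, -0.8572, 0.5150, 0.0000]
J3: z=[0.4775, 0.7948, 0.3746] o=[0.0186, 0.0309, -0.4358] → [0.2875, 0.0680, -0.5107, 0.4775, 0.7948, 0.3746]
q̇ = J⁺·V = [0.9480, -0.4580, -0.6690]

0.9480 -0.4580 -0.6690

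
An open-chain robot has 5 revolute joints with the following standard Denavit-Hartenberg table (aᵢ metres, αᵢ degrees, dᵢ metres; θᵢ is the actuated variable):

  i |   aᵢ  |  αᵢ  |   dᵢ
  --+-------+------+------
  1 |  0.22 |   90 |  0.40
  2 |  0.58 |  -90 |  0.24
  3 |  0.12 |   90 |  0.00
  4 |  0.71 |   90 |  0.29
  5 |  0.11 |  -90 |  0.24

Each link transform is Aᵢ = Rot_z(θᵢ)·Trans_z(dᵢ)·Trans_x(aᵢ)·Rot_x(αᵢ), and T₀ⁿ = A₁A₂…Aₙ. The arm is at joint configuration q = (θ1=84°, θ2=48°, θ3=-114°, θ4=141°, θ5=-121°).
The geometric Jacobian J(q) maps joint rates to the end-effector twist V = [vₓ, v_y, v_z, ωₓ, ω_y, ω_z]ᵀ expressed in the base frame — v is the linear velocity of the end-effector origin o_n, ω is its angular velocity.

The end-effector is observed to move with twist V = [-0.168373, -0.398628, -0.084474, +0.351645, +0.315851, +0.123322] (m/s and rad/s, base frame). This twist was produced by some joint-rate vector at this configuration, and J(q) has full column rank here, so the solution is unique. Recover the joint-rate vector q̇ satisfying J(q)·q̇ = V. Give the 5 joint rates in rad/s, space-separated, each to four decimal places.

o_n = [-0.0442, 0.1140, 1.1696]
J₁: ẑ×o_n = [-0.1140, -0.0442, 0.0000], ω = ẑ
J2: z=[0.9945, -0.1045, 0.0000] o=[0.0230, 0.2188, 0.4000] → [-0.0804, -0.7654, -0.1113, 0.9945, -0.1045, 0.0000]
J3: z=[-0.0777, -0.7391, 0.6691] o=[0.3022, 0.5797, 0.8310] → [0.0614, -0.2055, -0.2199, -0.0777, -0.7391, 0.6691]
J4: z=[-0.4684, -0.5654, -0.6789] o=[0.4079, 0.5357, 0.7948] → [-0.4983, 0.4825, -0.0580, -0.4684, -0.5654, -0.6789]
J5: z=[0.4935, -0.8048, 0.3298] o=[-0.2483, 0.2436, 1.0636] → [-0.0426, 0.0150, 0.1003, 0.4935, -0.8048, 0.3298]
q̇ = J⁺·V = [0.4720, 0.6210, -0.1630, 0.1460, -0.4260]

0.4720 0.6210 -0.1630 0.1460 -0.4260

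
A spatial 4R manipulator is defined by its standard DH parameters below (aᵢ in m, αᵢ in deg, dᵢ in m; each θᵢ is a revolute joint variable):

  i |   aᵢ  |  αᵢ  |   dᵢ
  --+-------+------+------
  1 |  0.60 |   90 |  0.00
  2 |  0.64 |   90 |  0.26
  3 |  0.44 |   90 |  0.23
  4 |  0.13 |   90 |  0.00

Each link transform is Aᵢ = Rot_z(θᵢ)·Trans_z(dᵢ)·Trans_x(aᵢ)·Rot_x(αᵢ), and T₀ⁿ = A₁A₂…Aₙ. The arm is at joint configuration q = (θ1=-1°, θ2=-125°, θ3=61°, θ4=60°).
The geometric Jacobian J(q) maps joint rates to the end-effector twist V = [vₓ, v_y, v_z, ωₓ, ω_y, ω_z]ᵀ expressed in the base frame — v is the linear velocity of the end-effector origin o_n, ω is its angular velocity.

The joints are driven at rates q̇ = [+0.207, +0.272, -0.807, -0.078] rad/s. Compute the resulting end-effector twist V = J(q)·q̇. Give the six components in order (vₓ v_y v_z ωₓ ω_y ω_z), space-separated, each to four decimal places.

0.0888 0.1494 -0.5127 0.6947 -0.3220 -0.2000

o_n = [-0.2004, -0.6983, -0.5283]
J₁: ẑ×o_n = [0.6983, -0.2004, 0.0000], ω = ẑ
J2: z=[-0.0175, -0.9998, 0.0000] o=[0.5999, -0.0105, 0.0000] → [0.5282, -0.0092, -0.7881, -0.0175, -0.9998, 0.0000]
J3: z=[-0.8190, 0.0143, 0.5736] o=[0.2283, -0.2640, -0.5243] → [0.2490, -0.2492, 0.3618, -0.8190, 0.0143, 0.5736]
J4: z=[-0.4931, 0.4935, -0.7164] o=[-0.0891, -0.6434, -0.5671] → [-0.0202, 0.0988, 0.0820, -0.4931, 0.4935, -0.7164]
V = J·q̇ = [0.0888, 0.1494, -0.5127, 0.6947, -0.3220, -0.2000]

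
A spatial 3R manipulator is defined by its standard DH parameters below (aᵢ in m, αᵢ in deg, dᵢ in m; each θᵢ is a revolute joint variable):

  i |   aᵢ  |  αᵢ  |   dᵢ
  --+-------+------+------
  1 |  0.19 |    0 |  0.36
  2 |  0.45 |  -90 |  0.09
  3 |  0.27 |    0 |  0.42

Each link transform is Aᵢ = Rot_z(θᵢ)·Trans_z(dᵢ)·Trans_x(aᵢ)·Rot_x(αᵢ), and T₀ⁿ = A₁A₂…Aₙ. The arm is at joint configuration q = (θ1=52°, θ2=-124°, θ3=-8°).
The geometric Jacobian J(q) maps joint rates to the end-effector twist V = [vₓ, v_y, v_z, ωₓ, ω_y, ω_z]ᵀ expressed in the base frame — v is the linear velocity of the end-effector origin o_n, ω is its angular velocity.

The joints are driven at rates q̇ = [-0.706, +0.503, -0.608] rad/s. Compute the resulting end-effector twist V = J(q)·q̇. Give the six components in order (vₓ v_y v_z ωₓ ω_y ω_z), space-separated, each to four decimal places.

-0.0135 -0.1869 0.1626 -0.5782 -0.1879 -0.2030

o_n = [0.7381, -0.4028, 0.4876]
J₁: ẑ×o_n = [0.4028, 0.7381, -0.0000], ω = ẑ
J2: z=[0.0000, 0.0000, 1.0000] o=[0.1170, 0.1497, 0.3600] → [0.5525, 0.6211, -0.0000, 0.0000, 0.0000, 1.0000]
J3: z=[0.9511, 0.3090, 0.0000] o=[0.2560, -0.2783, 0.4500] → [0.0116, -0.0357, -0.2674, 0.9511, 0.3090, 0.0000]
V = J·q̇ = [-0.0135, -0.1869, 0.1626, -0.5782, -0.1879, -0.2030]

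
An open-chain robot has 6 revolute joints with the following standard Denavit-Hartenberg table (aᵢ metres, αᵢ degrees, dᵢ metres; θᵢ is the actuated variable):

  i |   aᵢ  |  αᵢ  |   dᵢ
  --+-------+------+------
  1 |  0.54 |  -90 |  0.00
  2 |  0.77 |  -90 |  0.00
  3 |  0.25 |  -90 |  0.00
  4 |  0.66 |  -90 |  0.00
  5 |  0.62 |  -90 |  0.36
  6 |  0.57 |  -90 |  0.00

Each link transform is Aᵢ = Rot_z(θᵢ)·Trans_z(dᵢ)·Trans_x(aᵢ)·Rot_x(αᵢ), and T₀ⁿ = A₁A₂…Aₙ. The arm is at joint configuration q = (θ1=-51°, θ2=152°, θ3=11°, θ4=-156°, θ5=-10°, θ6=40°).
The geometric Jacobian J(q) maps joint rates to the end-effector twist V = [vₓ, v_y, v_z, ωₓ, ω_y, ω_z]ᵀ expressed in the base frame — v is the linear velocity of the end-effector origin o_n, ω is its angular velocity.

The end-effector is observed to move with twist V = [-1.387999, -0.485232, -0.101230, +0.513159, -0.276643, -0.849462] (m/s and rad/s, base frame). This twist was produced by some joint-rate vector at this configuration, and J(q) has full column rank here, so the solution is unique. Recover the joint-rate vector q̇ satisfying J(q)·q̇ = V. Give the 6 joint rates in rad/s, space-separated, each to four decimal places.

-0.0020 -0.3530 -0.9380 0.2660 -0.1330 0.8310

o_n = [0.4950, -0.5014, 0.8625]
J₁: ẑ×o_n = [0.5014, 0.4950, -0.0000], ω = ẑ
J2: z=[0.7771, 0.6293, 0.0000] o=[0.3398, -0.4197, 0.0000] → [0.5428, -0.6703, -0.1611, 0.7771, 0.6293, 0.0000]
J3: z=[-0.2954, 0.3648, 0.8829] o=[-0.0880, 0.1087, -0.3615] → [0.9852, 0.8764, -0.0324, -0.2954, 0.3648, 0.8829]
J4: z=[-0.6568, -0.7487, 0.0896] o=[-0.2615, 0.2471, -0.4767] → [-0.9356, 0.9474, 1.0579, -0.6568, -0.7487, 0.0896]
J5: z=[-0.5521, 0.5584, 0.6192] o=[0.0775, 0.0113, 0.0382] → [0.7777, 0.7135, 0.0499, -0.5521, 0.5584, 0.6192]
J6: z=[0.7360, 0.6753, 0.0472] o=[0.1216, -0.0864, 0.7471] → [0.0975, -0.0673, -0.5575, 0.7360, 0.6753, 0.0472]
q̇ = J⁺·V = [-0.0020, -0.3530, -0.9380, 0.2660, -0.1330, 0.8310]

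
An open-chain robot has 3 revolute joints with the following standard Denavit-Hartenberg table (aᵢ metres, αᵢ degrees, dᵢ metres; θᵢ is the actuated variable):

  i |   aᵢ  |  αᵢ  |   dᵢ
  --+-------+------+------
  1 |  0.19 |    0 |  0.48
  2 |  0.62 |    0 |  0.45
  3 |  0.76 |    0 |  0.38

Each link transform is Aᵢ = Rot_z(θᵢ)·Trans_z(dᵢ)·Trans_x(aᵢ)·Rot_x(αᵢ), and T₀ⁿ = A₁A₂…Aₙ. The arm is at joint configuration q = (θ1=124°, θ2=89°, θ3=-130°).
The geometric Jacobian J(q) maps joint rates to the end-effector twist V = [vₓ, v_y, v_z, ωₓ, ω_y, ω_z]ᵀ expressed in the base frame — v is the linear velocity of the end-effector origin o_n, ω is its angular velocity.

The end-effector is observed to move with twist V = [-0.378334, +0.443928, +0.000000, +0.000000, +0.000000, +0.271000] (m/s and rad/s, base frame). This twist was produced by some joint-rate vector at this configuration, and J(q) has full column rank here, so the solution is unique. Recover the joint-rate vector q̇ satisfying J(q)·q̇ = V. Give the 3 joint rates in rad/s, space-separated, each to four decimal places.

-0.4330 -0.2840 0.9880

o_n = [-0.5336, 0.5742, 1.3100]
J₁: ẑ×o_n = [-0.5742, -0.5336, 0.0000], ω = ẑ
J2: z=[0.0000, 0.0000, 1.0000] o=[-0.1062, 0.1575, 0.4800] → [-0.4167, -0.4274, 0.0000, 0.0000, 0.0000, 1.0000]
J3: z=[0.0000, 0.0000, 1.0000] o=[-0.6262, -0.1802, 0.9300] → [-0.7543, 0.0926, 0.0000, 0.0000, 0.0000, 1.0000]
q̇ = J⁺·V = [-0.4330, -0.2840, 0.9880]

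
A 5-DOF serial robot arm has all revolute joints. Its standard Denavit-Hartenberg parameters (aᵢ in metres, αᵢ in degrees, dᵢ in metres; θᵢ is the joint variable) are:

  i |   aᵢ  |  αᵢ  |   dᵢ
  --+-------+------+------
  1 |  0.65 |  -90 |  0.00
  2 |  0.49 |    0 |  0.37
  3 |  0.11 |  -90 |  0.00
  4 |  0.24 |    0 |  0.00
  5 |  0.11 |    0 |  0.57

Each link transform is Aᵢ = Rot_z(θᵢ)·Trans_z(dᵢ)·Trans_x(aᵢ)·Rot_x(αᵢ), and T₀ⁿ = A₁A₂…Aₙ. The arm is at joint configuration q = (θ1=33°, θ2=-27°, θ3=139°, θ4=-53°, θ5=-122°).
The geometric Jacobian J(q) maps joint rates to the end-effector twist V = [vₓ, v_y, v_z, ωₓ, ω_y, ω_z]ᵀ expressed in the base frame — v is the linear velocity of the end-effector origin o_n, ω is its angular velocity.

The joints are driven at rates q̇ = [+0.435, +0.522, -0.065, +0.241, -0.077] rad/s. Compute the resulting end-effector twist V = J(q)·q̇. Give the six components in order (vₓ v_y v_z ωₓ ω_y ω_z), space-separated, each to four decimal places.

-0.2059 0.1076 -0.0059 -0.3764 0.3005 0.4964

o_n = [0.1114, 0.7535, 0.3017]
J₁: ẑ×o_n = [-0.7535, 0.1114, 0.0000], ω = ẑ
J2: z=[-0.5446, 0.8387, 0.0000] o=[0.5451, 0.3540, 0.0000] → [0.2530, 0.1643, 0.1462, -0.5446, 0.8387, 0.0000]
J3: z=[-0.5446, 0.8387, 0.0000] o=[0.7098, 0.9021, 0.2225] → [0.0664, 0.0431, 0.5828, -0.5446, 0.8387, 0.0000]
J4: z=[-0.7776, -0.5050, 0.3746] o=[0.6752, 0.8797, 0.1205] → [-0.0442, -0.0703, -0.1866, -0.7776, -0.5050, 0.3746]
J5: z=[-0.7776, -0.5050, 0.3746] o=[0.5254, 1.0109, -0.0135] → [-0.0627, 0.0899, -0.0089, -0.7776, -0.5050, 0.3746]
V = J·q̇ = [-0.2059, 0.1076, -0.0059, -0.3764, 0.3005, 0.4964]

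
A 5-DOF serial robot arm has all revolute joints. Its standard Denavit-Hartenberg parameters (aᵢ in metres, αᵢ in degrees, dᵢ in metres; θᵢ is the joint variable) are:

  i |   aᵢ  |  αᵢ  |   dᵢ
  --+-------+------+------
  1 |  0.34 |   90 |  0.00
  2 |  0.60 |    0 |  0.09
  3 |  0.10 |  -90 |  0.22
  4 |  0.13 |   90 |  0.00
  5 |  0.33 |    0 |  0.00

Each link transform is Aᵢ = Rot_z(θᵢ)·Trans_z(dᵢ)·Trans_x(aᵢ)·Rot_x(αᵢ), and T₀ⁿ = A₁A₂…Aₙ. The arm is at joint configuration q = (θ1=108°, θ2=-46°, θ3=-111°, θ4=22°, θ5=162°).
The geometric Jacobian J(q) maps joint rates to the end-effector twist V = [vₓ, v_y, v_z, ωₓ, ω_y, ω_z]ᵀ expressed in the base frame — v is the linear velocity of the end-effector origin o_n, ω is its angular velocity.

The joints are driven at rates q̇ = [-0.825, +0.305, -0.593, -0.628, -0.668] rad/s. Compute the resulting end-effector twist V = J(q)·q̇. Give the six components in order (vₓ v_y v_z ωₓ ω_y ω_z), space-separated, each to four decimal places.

0.5920 0.0489 -0.1038 -0.8583 -0.2947 -0.1491

o_n = [0.0941, 0.9364, -0.4979]
J₁: ẑ×o_n = [-0.9364, 0.0941, 0.0000], ω = ẑ
J2: z=[0.9511, 0.3090, 0.0000] o=[-0.1051, 0.3234, 0.0000] → [-0.1539, 0.4736, 0.5215, 0.9511, 0.3090, 0.0000]
J3: z=[0.9511, 0.3090, 0.0000] o=[-0.1483, 0.7476, -0.4316] → [-0.0205, 0.0631, 0.1047, 0.9511, 0.3090, 0.0000]
J4: z=[-0.1207, 0.3716, -0.9205] o=[0.0894, 0.7280, -0.4707] → [0.1817, -0.0076, -0.0269, -0.1207, 0.3716, -0.9205]
J5: z=[0.9884, -0.0414, -0.1464] o=[0.0774, 0.6074, -0.5178] → [0.0473, -0.0220, 0.3258, 0.9884, -0.0414, -0.1464]
V = J·q̇ = [0.5920, 0.0489, -0.1038, -0.8583, -0.2947, -0.1491]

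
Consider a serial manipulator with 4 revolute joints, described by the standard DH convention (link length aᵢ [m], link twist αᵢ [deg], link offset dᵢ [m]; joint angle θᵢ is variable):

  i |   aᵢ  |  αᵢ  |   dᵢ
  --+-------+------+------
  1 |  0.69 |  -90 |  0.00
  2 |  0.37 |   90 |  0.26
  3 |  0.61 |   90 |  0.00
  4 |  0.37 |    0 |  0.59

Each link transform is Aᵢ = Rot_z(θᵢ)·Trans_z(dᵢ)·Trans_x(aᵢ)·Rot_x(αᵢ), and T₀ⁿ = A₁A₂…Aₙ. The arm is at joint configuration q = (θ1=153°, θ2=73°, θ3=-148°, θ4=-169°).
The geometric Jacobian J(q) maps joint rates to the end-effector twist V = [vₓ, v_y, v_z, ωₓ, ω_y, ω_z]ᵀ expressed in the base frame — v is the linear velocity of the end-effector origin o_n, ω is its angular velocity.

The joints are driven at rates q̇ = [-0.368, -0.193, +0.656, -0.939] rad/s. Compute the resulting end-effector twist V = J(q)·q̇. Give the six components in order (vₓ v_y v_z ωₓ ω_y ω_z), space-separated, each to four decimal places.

-0.1910 0.6809 0.2562 -0.2394 1.2323 -0.6521

o_n = [-0.8009, -0.2985, 0.1247]
J₁: ẑ×o_n = [0.2985, -0.8009, 0.0000], ω = ẑ
J2: z=[-0.4540, -0.8910, 0.0000] o=[-0.6148, 0.3133, 0.0000] → [-0.1111, 0.0566, 0.1119, -0.4540, -0.8910, 0.0000]
J3: z=[-0.8521, 0.4342, 0.2924] o=[-0.8292, 0.1307, -0.3538] → [0.3332, 0.4160, 0.3534, -0.8521, 0.4342, 0.2924]
J4: z=[-0.2470, -0.8260, 0.5068] o=[-0.5477, 0.3501, 0.1409] → [0.3421, -0.1323, -0.0489, -0.2470, -0.8260, 0.5068]
V = J·q̇ = [-0.1910, 0.6809, 0.2562, -0.2394, 1.2323, -0.6521]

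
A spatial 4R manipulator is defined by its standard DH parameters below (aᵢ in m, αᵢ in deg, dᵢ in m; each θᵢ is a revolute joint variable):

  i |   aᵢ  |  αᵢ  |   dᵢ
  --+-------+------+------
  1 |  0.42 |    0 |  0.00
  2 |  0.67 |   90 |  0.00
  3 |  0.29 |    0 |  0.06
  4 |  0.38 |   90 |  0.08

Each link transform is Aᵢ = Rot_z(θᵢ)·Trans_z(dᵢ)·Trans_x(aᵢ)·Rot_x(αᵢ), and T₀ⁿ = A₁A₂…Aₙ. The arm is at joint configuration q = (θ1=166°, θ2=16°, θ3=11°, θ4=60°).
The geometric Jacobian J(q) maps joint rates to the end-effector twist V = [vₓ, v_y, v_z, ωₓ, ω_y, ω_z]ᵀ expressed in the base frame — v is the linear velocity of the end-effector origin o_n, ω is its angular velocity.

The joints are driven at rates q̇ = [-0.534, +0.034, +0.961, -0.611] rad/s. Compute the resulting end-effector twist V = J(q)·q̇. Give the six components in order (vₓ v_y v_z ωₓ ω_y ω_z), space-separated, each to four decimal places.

0.2842 0.7652 0.3169 -0.0122 0.3498 -0.5000

o_n = [-1.4901, 0.2039, 0.4146]
J₁: ẑ×o_n = [-0.2039, -1.4901, 0.0000], ω = ẑ
J2: z=[0.0000, 0.0000, 1.0000] o=[-0.4075, 0.1016, 0.0000] → [-0.1023, -1.0826, 0.0000, 0.0000, 0.0000, 1.0000]
J3: z=[-0.0349, 0.9994, 0.0000] o=[-1.0771, 0.0782, 0.0000] → [0.4144, 0.0145, 0.4084, -0.0349, 0.9994, 0.0000]
J4: z=[-0.0349, 0.9994, 0.0000] o=[-1.3637, 0.1283, 0.0553] → [0.3591, 0.0125, 0.1237, -0.0349, 0.9994, 0.0000]
V = J·q̇ = [0.2842, 0.7652, 0.3169, -0.0122, 0.3498, -0.5000]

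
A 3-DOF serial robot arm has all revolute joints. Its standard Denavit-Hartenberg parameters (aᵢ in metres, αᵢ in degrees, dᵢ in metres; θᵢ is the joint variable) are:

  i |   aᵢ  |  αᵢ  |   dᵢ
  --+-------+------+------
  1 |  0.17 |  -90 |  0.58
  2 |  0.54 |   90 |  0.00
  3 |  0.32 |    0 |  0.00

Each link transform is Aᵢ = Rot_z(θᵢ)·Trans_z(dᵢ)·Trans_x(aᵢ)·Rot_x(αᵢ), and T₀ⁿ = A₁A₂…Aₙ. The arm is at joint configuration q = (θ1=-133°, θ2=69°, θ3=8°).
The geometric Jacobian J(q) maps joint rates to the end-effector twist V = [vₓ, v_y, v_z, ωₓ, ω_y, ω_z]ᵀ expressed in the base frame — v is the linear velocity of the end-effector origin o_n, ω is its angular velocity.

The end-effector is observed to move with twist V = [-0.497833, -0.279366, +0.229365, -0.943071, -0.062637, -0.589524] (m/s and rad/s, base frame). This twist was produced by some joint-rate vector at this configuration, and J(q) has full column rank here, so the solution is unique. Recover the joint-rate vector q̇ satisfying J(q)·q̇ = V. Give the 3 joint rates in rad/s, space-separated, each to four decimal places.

o_n = [-0.2928, -0.3793, -0.2200]
J₁: ẑ×o_n = [0.3793, -0.2928, 0.0000], ω = ẑ
J2: z=[0.7314, -0.6820, 0.0000] o=[-0.1159, -0.1243, 0.5800] → [0.5456, 0.5851, -0.3071, 0.7314, -0.6820, 0.0000]
J3: z=[-0.6367, -0.6828, 0.3584] o=[-0.2479, -0.2659, 0.0759] → [0.2426, -0.2044, 0.0416, -0.6367, -0.6828, 0.3584]
q̇ = J⁺·V = [-0.8540, -0.6470, 0.7380]

-0.8540 -0.6470 0.7380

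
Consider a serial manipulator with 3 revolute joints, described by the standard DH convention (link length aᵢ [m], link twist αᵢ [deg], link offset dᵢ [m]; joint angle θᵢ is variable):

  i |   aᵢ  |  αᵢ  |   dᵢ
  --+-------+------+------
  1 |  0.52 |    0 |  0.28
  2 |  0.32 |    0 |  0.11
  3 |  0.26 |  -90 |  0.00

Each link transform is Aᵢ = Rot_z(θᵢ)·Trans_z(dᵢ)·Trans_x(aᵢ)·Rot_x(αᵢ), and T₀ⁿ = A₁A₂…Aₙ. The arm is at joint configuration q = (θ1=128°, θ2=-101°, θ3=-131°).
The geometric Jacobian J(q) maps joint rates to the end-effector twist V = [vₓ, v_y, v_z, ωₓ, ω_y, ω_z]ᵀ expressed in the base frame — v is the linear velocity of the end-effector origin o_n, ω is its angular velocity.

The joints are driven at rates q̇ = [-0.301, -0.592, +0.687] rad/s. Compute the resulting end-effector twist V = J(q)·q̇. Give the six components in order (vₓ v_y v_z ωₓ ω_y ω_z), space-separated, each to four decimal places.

o_n = [-0.0979, 0.3028, 0.3900]
J₁: ẑ×o_n = [-0.3028, -0.0979, 0.0000], ω = ẑ
J2: z=[0.0000, 0.0000, 1.0000] o=[-0.3201, 0.4098, 0.2800] → [0.1070, 0.2222, -0.0000, 0.0000, 0.0000, 1.0000]
J3: z=[0.0000, 0.0000, 1.0000] o=[-0.0350, 0.5550, 0.3900] → [0.2523, -0.0629, 0.0000, 0.0000, 0.0000, 1.0000]
V = J·q̇ = [0.2011, -0.1453, 0.0000, 0.0000, 0.0000, -0.2060]

0.2011 -0.1453 0.0000 0.0000 0.0000 -0.2060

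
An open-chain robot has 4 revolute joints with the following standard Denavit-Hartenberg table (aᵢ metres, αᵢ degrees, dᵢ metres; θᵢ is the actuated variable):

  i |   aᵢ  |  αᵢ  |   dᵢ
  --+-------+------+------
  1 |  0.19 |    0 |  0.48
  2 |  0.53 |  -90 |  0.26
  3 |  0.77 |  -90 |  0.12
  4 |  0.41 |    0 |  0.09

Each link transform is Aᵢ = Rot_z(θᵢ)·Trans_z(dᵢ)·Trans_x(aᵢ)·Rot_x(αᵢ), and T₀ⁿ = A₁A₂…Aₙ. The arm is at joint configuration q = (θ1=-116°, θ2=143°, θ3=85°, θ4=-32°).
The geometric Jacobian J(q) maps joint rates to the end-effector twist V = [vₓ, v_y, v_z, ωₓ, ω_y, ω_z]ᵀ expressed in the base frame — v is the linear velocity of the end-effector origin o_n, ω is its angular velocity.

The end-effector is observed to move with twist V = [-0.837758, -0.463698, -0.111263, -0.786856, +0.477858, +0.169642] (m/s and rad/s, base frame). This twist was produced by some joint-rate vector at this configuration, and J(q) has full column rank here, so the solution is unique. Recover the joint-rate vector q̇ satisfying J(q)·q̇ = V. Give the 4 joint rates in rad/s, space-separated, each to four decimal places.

-0.1460 0.3580 0.7830 0.4860

o_n = [0.2427, 0.3739, -0.3813]
J₁: ẑ×o_n = [-0.3739, 0.2427, 0.0000], ω = ẑ
J2: z=[0.0000, 0.0000, 1.0000] o=[-0.0833, -0.1708, 0.4800] → [-0.5446, 0.3260, 0.0000, 0.0000, 0.0000, 1.0000]
J3: z=[-0.4540, 0.8910, 0.0000] o=[0.3889, 0.0698, 0.7400] → [-0.9991, -0.5091, -0.0078, -0.4540, 0.8910, 0.0000]
J4: z=[-0.8876, -0.4523, -0.0872] o=[0.3943, 0.2072, -0.0271] → [0.1747, -0.3012, -0.2164, -0.8876, -0.4523, -0.0872]
q̇ = J⁺·V = [-0.1460, 0.3580, 0.7830, 0.4860]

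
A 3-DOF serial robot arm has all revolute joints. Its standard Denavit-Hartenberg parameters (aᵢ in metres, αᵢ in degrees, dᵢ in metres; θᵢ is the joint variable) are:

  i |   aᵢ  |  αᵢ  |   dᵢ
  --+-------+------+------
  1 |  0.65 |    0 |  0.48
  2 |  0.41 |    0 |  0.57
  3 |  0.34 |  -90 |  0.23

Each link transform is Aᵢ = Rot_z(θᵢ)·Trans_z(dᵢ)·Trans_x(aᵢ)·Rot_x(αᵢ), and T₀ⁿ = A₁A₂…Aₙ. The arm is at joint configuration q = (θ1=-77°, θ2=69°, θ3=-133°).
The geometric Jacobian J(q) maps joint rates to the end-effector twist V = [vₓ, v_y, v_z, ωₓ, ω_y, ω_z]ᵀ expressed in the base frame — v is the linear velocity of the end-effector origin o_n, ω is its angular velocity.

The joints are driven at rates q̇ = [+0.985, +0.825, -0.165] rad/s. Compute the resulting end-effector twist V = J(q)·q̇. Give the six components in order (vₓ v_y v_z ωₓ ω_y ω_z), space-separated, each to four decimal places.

1.0791 0.4442 0.0000 0.0000 0.0000 1.6450

o_n = [0.2880, -0.9044, 1.2800]
J₁: ẑ×o_n = [0.9044, 0.2880, -0.0000], ω = ẑ
J2: z=[0.0000, 0.0000, 1.0000] o=[0.1462, -0.6333, 0.4800] → [0.2710, 0.1418, -0.0000, 0.0000, 0.0000, 1.0000]
J3: z=[0.0000, 0.0000, 1.0000] o=[0.5522, -0.6904, 1.0500] → [0.2140, -0.2642, 0.0000, 0.0000, 0.0000, 1.0000]
V = J·q̇ = [1.0791, 0.4442, 0.0000, 0.0000, 0.0000, 1.6450]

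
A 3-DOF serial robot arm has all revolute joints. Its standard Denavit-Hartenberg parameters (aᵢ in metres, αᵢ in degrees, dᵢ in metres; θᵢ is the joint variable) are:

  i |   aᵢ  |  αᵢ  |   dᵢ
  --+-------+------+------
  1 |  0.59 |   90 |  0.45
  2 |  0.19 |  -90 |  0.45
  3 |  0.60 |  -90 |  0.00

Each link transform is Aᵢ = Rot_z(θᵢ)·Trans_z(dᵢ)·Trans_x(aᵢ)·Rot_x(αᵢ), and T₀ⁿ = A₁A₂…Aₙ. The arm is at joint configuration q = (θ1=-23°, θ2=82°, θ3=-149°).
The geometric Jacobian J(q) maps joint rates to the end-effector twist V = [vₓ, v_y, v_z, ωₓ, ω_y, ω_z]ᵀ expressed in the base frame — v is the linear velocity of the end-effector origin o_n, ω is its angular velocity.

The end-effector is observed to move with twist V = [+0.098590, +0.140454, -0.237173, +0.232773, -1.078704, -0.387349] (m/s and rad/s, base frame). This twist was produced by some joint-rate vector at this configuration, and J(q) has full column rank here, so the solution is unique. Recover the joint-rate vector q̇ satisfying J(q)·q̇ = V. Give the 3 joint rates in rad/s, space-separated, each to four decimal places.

-0.2980 0.9020 -0.6420

o_n = [0.2050, -0.9116, 0.1289]
J₁: ẑ×o_n = [0.9116, 0.2050, -0.0000], ω = ẑ
J2: z=[-0.3907, -0.9205, 0.0000] o=[0.5431, -0.2305, 0.4500] → [0.2956, -0.1255, -0.0451, -0.3907, -0.9205, 0.0000]
J3: z=[-0.9115, 0.3869, 0.1392] o=[0.3916, -0.6551, 0.6382] → [-0.1614, -0.4902, 0.3060, -0.9115, 0.3869, 0.1392]
q̇ = J⁺·V = [-0.2980, 0.9020, -0.6420]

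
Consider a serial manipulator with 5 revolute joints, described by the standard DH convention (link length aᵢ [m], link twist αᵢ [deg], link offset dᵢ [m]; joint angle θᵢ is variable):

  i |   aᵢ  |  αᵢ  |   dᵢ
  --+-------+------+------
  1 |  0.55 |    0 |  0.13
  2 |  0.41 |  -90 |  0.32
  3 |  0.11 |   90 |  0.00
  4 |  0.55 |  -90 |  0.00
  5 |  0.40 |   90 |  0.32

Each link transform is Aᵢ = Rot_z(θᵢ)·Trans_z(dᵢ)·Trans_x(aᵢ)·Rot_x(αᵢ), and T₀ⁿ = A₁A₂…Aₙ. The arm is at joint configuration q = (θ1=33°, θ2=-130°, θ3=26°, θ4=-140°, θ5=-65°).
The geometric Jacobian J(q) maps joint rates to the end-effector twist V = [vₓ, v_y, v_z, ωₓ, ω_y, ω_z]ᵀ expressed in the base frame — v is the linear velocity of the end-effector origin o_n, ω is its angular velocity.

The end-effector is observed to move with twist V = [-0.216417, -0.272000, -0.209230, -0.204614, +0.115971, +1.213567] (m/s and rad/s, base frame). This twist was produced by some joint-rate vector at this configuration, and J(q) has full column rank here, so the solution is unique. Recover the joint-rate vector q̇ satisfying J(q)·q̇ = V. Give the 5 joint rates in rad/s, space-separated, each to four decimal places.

0.8100 -0.3280 -0.6960 0.6180 -0.6250

o_n = [-0.2844, 0.0308, 0.8789]
J₁: ẑ×o_n = [-0.0308, -0.2844, 0.0000], ω = ẑ
J2: z=[0.0000, 0.0000, 1.0000] o=[0.4613, 0.2996, 0.1300] → [0.2687, -0.7456, 0.0000, 0.0000, 0.0000, 1.0000]
J3: z=[0.9925, -0.1219, 0.0000] o=[0.4113, -0.1074, 0.4500] → [-0.0523, -0.4257, 0.0524, 0.9925, -0.1219, 0.0000]
J4: z=[-0.0534, -0.4351, 0.8988] o=[0.3993, -0.2055, 0.4018] → [-0.4200, -0.5889, -0.3101, -0.0534, -0.4351, 0.8988]
J5: z=[-0.8307, -0.4801, -0.2818] o=[0.0945, 0.2134, 0.5865] → [-0.1918, 0.3497, -0.0302, -0.8307, -0.4801, -0.2818]
q̇ = J⁺·V = [0.8100, -0.3280, -0.6960, 0.6180, -0.6250]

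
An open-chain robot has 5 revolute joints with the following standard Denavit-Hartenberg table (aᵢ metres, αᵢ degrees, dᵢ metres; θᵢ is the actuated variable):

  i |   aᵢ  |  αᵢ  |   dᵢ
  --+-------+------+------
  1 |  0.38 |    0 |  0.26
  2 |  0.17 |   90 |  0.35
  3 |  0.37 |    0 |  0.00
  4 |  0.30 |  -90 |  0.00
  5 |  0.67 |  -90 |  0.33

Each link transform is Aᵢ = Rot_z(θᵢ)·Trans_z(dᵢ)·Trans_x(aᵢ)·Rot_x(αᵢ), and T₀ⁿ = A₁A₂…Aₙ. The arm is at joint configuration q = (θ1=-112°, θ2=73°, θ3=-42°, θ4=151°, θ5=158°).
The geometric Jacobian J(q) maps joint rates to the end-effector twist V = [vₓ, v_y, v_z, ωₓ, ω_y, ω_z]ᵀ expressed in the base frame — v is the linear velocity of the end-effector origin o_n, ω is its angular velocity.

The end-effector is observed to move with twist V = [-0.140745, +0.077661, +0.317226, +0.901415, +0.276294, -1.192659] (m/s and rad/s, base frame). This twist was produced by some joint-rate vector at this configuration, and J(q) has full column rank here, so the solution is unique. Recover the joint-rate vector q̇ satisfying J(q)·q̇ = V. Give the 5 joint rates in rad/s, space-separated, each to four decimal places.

-0.4310 -0.9430 0.0830 -0.8650 -0.5570

o_n = [0.2002, -0.3068, -0.0487]
J₁: ẑ×o_n = [0.3068, 0.2002, -0.0000], ω = ẑ
J2: z=[0.0000, 0.0000, 1.0000] o=[-0.1424, -0.3523, 0.2600] → [-0.0456, 0.3425, 0.0000, 0.0000, 0.0000, 1.0000]
J3: z=[-0.6293, -0.7771, 0.0000] o=[-0.0102, -0.4593, 0.6100] → [0.5119, -0.4146, 0.0675, -0.6293, -0.7771, 0.0000]
J4: z=[-0.6293, -0.7771, 0.0000] o=[0.2035, -0.6324, 0.3624] → [0.3195, -0.2587, -0.2074, -0.6293, -0.7771, 0.0000]
J5: z=[-0.7348, 0.5950, -0.3256] o=[0.1275, -0.5709, 0.6461] → [-0.3274, -0.5342, -0.2373, -0.7348, 0.5950, -0.3256]
q̇ = J⁺·V = [-0.4310, -0.9430, 0.0830, -0.8650, -0.5570]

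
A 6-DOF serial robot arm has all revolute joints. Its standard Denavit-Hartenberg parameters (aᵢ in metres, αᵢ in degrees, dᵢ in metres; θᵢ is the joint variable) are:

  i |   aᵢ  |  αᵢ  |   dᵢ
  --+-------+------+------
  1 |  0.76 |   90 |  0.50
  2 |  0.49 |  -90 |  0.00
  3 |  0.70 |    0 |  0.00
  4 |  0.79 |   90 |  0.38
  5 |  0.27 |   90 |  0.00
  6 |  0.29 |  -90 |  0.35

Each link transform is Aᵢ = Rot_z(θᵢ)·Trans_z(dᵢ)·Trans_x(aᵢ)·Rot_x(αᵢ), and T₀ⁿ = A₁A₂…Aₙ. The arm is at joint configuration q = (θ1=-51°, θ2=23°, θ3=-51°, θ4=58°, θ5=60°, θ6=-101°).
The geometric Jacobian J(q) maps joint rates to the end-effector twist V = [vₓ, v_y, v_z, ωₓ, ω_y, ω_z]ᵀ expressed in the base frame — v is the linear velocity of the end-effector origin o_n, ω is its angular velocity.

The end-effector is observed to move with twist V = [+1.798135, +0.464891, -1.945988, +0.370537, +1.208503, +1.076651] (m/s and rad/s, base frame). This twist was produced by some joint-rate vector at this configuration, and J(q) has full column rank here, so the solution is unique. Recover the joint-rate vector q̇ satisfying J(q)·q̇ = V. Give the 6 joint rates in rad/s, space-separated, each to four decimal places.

0.3910 -0.9080 -0.1730 0.8710 -0.1860 -0.4180

o_n = [1.5018, -2.0376, 1.6754]
J₁: ẑ×o_n = [2.0376, 1.5018, -0.0000], ω = ẑ
J2: z=[-0.7771, -0.6293, 0.0000] o=[0.4783, -0.5906, 0.5000] → [-0.7397, 0.9135, 1.7687, -0.7771, -0.6293, 0.0000]
J3: z=[-0.2459, 0.3037, 0.9205] o=[0.7621, -0.9412, 0.6915] → [1.3081, 0.9229, 0.0450, -0.2459, 0.3037, 0.9205]
J4: z=[-0.2459, 0.3037, 0.9205] o=[0.5946, -1.5986, 0.8636] → [0.6506, 1.0348, -0.1676, -0.2459, 0.3037, 0.9205]
J5: z=[-0.7008, -0.7118, 0.0476] o=[1.0302, -1.9836, 1.5198] → [-0.1082, 0.1315, 0.3736, -0.7008, -0.7118, 0.0476]
J6: z=[0.7029, -0.7003, -0.1244] o=[1.0631, -1.9981, 1.7873] → [0.0735, 0.0241, 0.2795, 0.7029, -0.7003, -0.1244]
q̇ = J⁺·V = [0.3910, -0.9080, -0.1730, 0.8710, -0.1860, -0.4180]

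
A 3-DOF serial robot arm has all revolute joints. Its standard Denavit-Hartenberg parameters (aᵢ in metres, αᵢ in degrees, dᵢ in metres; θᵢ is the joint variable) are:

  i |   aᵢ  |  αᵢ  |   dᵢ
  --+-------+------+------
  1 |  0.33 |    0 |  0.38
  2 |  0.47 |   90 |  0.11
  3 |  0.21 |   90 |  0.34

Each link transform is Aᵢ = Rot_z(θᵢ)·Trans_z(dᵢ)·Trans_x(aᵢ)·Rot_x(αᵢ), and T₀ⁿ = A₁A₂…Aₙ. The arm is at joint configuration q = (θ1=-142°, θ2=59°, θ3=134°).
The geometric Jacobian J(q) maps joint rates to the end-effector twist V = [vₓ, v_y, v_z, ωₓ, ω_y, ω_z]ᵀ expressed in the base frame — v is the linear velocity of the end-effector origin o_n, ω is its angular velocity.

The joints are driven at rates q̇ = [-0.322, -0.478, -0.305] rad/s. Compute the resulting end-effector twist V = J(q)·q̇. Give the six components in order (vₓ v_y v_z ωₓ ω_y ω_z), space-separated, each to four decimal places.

-0.3503 0.2764 0.0445 0.3027 0.0372 -0.8000

o_n = [-0.5580, -0.5663, 0.6411]
J₁: ẑ×o_n = [0.5663, -0.5580, 0.0000], ω = ẑ
J2: z=[0.0000, 0.0000, 1.0000] o=[-0.2600, -0.2032, 0.3800] → [0.3631, -0.2980, 0.0000, 0.0000, 0.0000, 1.0000]
J3: z=[-0.9925, -0.1219, 0.0000] o=[-0.2028, -0.6697, 0.4900] → [-0.0184, 0.1499, -0.1459, -0.9925, -0.1219, 0.0000]
V = J·q̇ = [-0.3503, 0.2764, 0.0445, 0.3027, 0.0372, -0.8000]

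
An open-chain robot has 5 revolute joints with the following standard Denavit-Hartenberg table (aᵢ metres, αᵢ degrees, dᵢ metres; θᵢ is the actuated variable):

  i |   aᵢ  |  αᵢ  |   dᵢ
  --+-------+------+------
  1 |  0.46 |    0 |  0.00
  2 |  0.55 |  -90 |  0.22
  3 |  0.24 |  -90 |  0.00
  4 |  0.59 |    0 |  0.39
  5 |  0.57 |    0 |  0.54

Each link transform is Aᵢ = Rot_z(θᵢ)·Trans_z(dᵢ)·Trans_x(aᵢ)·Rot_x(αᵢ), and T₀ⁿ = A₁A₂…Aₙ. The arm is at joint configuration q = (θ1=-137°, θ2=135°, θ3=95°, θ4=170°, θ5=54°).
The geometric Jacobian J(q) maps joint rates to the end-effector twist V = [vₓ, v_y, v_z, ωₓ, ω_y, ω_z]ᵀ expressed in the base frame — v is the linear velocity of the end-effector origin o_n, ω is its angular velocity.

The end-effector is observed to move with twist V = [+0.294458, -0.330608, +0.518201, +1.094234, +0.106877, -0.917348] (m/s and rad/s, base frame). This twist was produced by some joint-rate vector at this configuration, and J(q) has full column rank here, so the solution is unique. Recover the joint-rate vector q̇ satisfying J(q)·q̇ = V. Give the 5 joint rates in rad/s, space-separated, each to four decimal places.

o_n = [-0.6370, -0.0095, 1.0493]
J₁: ẑ×o_n = [0.0095, -0.6370, 0.0000], ω = ẑ
J2: z=[0.0000, 0.0000, 1.0000] o=[-0.3364, -0.3137, 0.0000] → [-0.3042, -0.3006, 0.0000, 0.0000, 0.0000, 1.0000]
J3: z=[0.0349, 0.9994, 0.0000] o=[0.2132, -0.3329, 0.2200] → [0.8288, -0.0289, 0.8610, 0.0349, 0.9994, 0.0000]
J4: z=[-0.9956, 0.0348, 0.0872] o=[0.1923, -0.3322, -0.0191] → [0.0090, 0.9913, -0.2924, -0.9956, 0.0348, 0.0872]
J5: z=[-0.9956, 0.0348, 0.0872] o=[-0.1489, -0.4228, 0.5937] → [-0.0202, 0.4110, -0.3944, -0.9956, 0.0348, 0.0872]
q̇ = J⁺·V = [-0.2770, -0.5450, 0.1450, -0.3740, -0.7200]

-0.2770 -0.5450 0.1450 -0.3740 -0.7200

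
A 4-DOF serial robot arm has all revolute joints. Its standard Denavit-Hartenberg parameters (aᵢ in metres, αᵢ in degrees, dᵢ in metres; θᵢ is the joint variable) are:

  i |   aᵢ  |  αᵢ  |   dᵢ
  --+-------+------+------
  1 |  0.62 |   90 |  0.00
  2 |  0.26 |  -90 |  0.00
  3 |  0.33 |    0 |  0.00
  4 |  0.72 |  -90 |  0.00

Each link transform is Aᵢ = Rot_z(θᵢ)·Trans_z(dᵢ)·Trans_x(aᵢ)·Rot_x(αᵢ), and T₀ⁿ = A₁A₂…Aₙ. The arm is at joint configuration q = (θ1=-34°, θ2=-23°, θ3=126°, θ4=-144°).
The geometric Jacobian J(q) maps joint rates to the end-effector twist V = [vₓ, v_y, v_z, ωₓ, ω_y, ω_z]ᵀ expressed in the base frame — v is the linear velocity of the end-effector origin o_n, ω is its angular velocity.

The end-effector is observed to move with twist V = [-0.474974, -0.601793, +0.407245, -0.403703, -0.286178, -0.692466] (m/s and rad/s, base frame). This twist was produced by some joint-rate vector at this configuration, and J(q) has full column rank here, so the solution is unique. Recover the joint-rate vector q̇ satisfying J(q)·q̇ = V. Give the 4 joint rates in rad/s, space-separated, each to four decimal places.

-0.2810 0.4630 0.4640 -0.9110

o_n = [1.1118, -0.6963, -0.2934]
J₁: ẑ×o_n = [0.6963, 1.1118, -0.0000], ω = ẑ
J2: z=[-0.5592, -0.8290, 0.0000] o=[0.5140, -0.3467, 0.0000] → [0.2432, -0.1640, 0.6911, -0.5592, -0.8290, 0.0000]
J3: z=[0.3239, -0.2185, 0.9205] o=[0.7124, -0.4805, -0.1016] → [0.2405, 0.4298, 0.0174, 0.3239, -0.2185, 0.9205]
J4: z=[0.3239, -0.2185, 0.9205] o=[0.7137, -0.1594, -0.0258] → [0.5527, 0.4532, -0.0869, 0.3239, -0.2185, 0.9205]
q̇ = J⁺·V = [-0.2810, 0.4630, 0.4640, -0.9110]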